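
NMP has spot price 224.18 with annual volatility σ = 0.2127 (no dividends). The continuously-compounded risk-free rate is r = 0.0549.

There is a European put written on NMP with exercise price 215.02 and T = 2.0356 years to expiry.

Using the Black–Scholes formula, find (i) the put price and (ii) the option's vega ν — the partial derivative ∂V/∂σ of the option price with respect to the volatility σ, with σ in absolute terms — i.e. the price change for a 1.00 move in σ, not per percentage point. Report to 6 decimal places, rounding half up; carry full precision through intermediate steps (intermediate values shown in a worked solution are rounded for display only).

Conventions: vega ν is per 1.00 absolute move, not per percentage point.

price = 12.278964
ν = 102.799186

σ√T = 0.2127·√2.0356 = 0.303469
d₁ = (ln(S/K) + (r+σ²/2)T) / (σ√T) = (ln(224.18/215.02) + (0.0549+0.2127²/2)·2.0356) / 0.303469 = (0.041718 + 0.157801) / 0.303469 = 0.657463
d₂ = d₁ − σ√T = 0.657463 − 0.303469 = 0.353994
e^{−rT} = 0.894264
N(−d₁) = 0.255442,  N(−d₂) = 0.361672
Put price V = K·e^{−rT}·N(−d₂) − S·N(−d₁) = 69.543885 − 57.264922 = 12.278964
φ(d₁) = (1/√(2π))·e^{−d₁²/2} = 0.321401
ν = S·φ(d₁)·√T = 102.799186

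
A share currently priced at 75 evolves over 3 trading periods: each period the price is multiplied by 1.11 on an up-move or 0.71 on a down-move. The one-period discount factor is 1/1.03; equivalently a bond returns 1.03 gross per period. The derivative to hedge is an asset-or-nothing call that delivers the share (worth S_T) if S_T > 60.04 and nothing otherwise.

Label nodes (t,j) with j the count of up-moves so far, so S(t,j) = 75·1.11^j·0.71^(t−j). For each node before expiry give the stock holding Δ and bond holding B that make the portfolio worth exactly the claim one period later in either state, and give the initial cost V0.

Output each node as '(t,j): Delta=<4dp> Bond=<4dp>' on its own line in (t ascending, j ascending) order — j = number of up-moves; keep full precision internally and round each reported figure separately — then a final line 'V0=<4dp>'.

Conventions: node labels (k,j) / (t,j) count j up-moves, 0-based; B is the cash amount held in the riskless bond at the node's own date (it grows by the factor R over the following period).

Risk-neutral probability p* = (R−d)/(u−d) = (1.03−0.71)/(1.11−0.71) = 0.8000.
Terminal payoffs: V(3,0)=0.0000, V(3,1)=0.0000, V(3,2)=65.6093, V(3,3)=102.5723
Node (2,0) S=37.8075: V=(p*·0.0000+(1−p*)·0.0000)/1.03=0.0000; Δ=(0.0000−0.0000)/(41.9663−26.8433)=0.0000; B=V−Δ·S=0.0000
Node (2,1) S=59.1075: V=(p*·65.6093+(1−p*)·0.0000)/1.03=50.9587; Δ=(65.6093−0.0000)/(65.6093−41.9663)=2.7750; B=V−Δ·S=-113.0646
Node (2,2) S=92.4075: V=(p*·102.5723+(1−p*)·65.6093)/1.03=92.4075; Δ=(102.5723−65.6093)/(102.5723−65.6093)=1.0000; B=V−Δ·S=0.0000
Node (1,0) S=53.2500: V=(p*·50.9587+(1−p*)·0.0000)/1.03=39.5796; Δ=(50.9587−0.0000)/(59.1075−37.8075)=2.3924; B=V−Δ·S=-87.8172
Node (1,1) S=83.2500: V=(p*·92.4075+(1−p*)·50.9587)/1.03=81.6677; Δ=(92.4075−50.9587)/(92.4075−59.1075)=1.2447; B=V−Δ·S=-21.9543
Node (0,0) S=75.0000: V=(p*·81.6677+(1−p*)·39.5796)/1.03=71.1166; Δ=(81.6677−39.5796)/(83.2500−53.2500)=1.4029; B=V−Δ·S=-34.1038
Sanity check at the root: Δ(0,0)·S0 + B(0,0) reproduces V0 = 71.1166.

(0,0): Delta=1.4029 Bond=-34.1038
(1,0): Delta=2.3924 Bond=-87.8172
(1,1): Delta=1.2447 Bond=-21.9543
(2,0): Delta=0.0000 Bond=0.0000
(2,1): Delta=2.7750 Bond=-113.0646
(2,2): Delta=1.0000 Bond=0.0000
V0=71.1166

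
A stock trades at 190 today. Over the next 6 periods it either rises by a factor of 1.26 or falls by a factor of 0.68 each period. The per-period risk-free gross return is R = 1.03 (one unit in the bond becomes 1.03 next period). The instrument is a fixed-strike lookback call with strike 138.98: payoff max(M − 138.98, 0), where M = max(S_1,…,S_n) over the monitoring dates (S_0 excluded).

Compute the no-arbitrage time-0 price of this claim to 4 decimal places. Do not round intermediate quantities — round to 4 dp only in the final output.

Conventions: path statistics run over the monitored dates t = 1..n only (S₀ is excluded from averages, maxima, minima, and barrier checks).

Set p* = 0.6034 (from d < R < u); the path-dependent value is the discounted p*-expectation over all price paths.
Enumerate all 2^6 = 64 price paths (U = up ×1.26, D = down ×0.68); each path with k up-moves has probability p*^k·(1−p*)^(6−k).
DDDDDD: M=129.2000, payoff=0.0000, prob=0.003889
UDDDDD: M=239.4000, payoff=100.4200, prob=0.005918
DUDDDD: M=162.7920, payoff=23.8120, prob=0.005918
UUDDDD: M=301.6440, payoff=162.6640, prob=0.009005
DDUDDD: M=129.2000, payoff=0.0000, prob=0.005918
UDUDDD: M=239.4000, payoff=100.4200, prob=0.009005
DUUDDD: M=205.1179, payoff=66.1379, prob=0.009005
UUUDDD: M=380.0714, payoff=241.0914, prob=0.013703
DDDUDD: M=129.2000, payoff=0.0000, prob=0.005918
UDDUDD: M=239.4000, payoff=100.4200, prob=0.009005
DUDUDD: M=162.7920, payoff=23.8120, prob=0.009005
UUDUDD: M=301.6440, payoff=162.6640, prob=0.013703
DDUUDD: M=139.4802, payoff=0.5002, prob=0.009005
UDUUDD: M=258.4486, payoff=119.4686, prob=0.013703
DUUUDD: M=258.4486, payoff=119.4686, prob=0.013703
UUUUDD: M=478.8900, payoff=339.9100, prob=0.020853
DDDDUD: M=129.2000, payoff=0.0000, prob=0.005918
UDDDUD: M=239.4000, payoff=100.4200, prob=0.009005
DUDDUD: M=162.7920, payoff=23.8120, prob=0.009005
UUDDUD: M=301.6440, payoff=162.6640, prob=0.013703
DDUDUD: M=129.2000, payoff=0.0000, prob=0.009005
UDUDUD: M=239.4000, payoff=100.4200, prob=0.013703
DUUDUD: M=205.1179, payoff=66.1379, prob=0.013703
UUUDUD: M=380.0714, payoff=241.0914, prob=0.020853
DDDUUD: M=129.2000, payoff=0.0000, prob=0.009005
UDDUUD: M=239.4000, payoff=100.4200, prob=0.013703
DUDUUD: M=175.7450, payoff=36.7650, prob=0.013703
UUDUUD: M=325.6452, payoff=186.6652, prob=0.020853
DDUUUD: M=175.7450, payoff=36.7650, prob=0.013703
UDUUUD: M=325.6452, payoff=186.6652, prob=0.020853
DUUUUD: M=325.6452, payoff=186.6652, prob=0.020853
UUUUUD: M=603.4014, payoff=464.4214, prob=0.031732
DDDDDU: M=129.2000, payoff=0.0000, prob=0.005918
UDDDDU: M=239.4000, payoff=100.4200, prob=0.009005
DUDDDU: M=162.7920, payoff=23.8120, prob=0.009005
UUDDDU: M=301.6440, payoff=162.6640, prob=0.013703
DDUDDU: M=129.2000, payoff=0.0000, prob=0.009005
UDUDDU: M=239.4000, payoff=100.4200, prob=0.013703
DUUDDU: M=205.1179, payoff=66.1379, prob=0.013703
UUUDDU: M=380.0714, payoff=241.0914, prob=0.020853
DDDUDU: M=129.2000, payoff=0.0000, prob=0.009005
UDDUDU: M=239.4000, payoff=100.4200, prob=0.013703
DUDUDU: M=162.7920, payoff=23.8120, prob=0.013703
UUDUDU: M=301.6440, payoff=162.6640, prob=0.020853
DDUUDU: M=139.4802, payoff=0.5002, prob=0.013703
UDUUDU: M=258.4486, payoff=119.4686, prob=0.020853
DUUUDU: M=258.4486, payoff=119.4686, prob=0.020853
UUUUDU: M=478.8900, payoff=339.9100, prob=0.031732
DDDDUU: M=129.2000, payoff=0.0000, prob=0.009005
UDDDUU: M=239.4000, payoff=100.4200, prob=0.013703
DUDDUU: M=162.7920, payoff=23.8120, prob=0.013703
UUDDUU: M=301.6440, payoff=162.6640, prob=0.020853
DDUDUU: M=129.2000, payoff=0.0000, prob=0.013703
UDUDUU: M=239.4000, payoff=100.4200, prob=0.020853
DUUDUU: M=221.4387, payoff=82.4587, prob=0.020853
UUUDUU: M=410.3130, payoff=271.3330, prob=0.031732
DDDUUU: M=129.2000, payoff=0.0000, prob=0.013703
UDDUUU: M=239.4000, payoff=100.4200, prob=0.020853
DUDUUU: M=221.4387, payoff=82.4587, prob=0.020853
UUDUUU: M=410.3130, payoff=271.3330, prob=0.031732
DDUUUU: M=221.4387, payoff=82.4587, prob=0.020853
UDUUUU: M=410.3130, payoff=271.3330, prob=0.031732
DUUUUU: M=410.3130, payoff=271.3330, prob=0.031732
UUUUUU: M=760.2858, payoff=621.3058, prob=0.048288
Price = Σ prob·payoff / R^6 = 170.583065 / 1.194052 = 142.8606

price = 142.8606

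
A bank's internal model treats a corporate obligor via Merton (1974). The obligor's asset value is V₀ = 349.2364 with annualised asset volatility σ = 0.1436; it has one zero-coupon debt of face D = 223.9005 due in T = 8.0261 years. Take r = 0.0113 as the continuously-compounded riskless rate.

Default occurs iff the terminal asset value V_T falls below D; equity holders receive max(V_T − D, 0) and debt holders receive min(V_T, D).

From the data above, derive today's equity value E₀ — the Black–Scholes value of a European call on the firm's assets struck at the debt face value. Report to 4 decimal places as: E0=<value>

E0=149.4679

Work the structural quantities from V₀ = 349.2364 against face 223.9005:
d₁ = [ln(V₀/D) + (r + σ²/2)T] / (σ√T)
   = [ln(349.2364/223.9005) + (0.0113 + 0.5·0.1436²)·8.0261] / (0.1436·√8.0261)
   = [0.444547 + 0.173448] / 0.406824 = 1.519072
d₂ = d₁ − σ√T = 1.519072 − 0.406824 = 1.112248
N(d₁) = 0.935628,  N(d₂) = 0.866984,  e^(−rT) = 0.913296
E₀ = V₀·N(d₁) − D·e^(−rT)·N(d₂)
   = 349.2364·0.935628 − 223.9005·0.913296·0.866984 = 149.467861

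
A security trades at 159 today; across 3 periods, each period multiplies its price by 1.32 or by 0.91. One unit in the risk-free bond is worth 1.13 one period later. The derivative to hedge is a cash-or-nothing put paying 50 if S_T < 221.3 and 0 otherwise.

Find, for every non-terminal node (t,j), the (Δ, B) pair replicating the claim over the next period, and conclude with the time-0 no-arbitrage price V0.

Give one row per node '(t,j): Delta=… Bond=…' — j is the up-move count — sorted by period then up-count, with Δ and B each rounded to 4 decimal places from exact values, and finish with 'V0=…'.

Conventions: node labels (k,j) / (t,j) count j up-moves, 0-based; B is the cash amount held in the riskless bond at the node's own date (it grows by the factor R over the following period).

(0,0): Delta=-0.2987 Bond=62.9252
(1,0): Delta=-0.4002 Bond=85.7921
(1,1): Delta=-0.2383 Bond=58.4215
(2,0): Delta=0.0000 Bond=44.2478
(2,1): Delta=-0.6385 Bond=142.4563
(2,2): Delta=0.0000 Bond=0.0000
V0=15.4280

Risk-neutral probability p* = (R−d)/(u−d) = (1.13−0.91)/(1.32−0.91) = 0.5366.
At maturity the claim pays: V(3,0)=50.0000, V(3,1)=50.0000, V(3,2)=0.0000, V(3,3)=0.0000
(2,0): S=131.6679. Δ = (V_up−V_dn)/(S_up−S_dn) = (50.0000−50.0000)/(173.8016−119.8178) = 0.0000. V = [p*·50.0000 + (1−p*)·50.0000]/1.13 = 44.2478. B = V − Δ·S = 44.2478.
(2,1): S=190.9908. Δ = (V_up−V_dn)/(S_up−S_dn) = (0.0000−50.0000)/(252.1079−173.8016) = -0.6385. V = [p*·0.0000 + (1−p*)·50.0000]/1.13 = 20.5051. B = V − Δ·S = 142.4563.
(2,2): S=277.0416. Δ = (V_up−V_dn)/(S_up−S_dn) = (0.0000−0.0000)/(365.6949−252.1079) = 0.0000. V = [p*·0.0000 + (1−p*)·0.0000]/1.13 = 0.0000. B = V − Δ·S = 0.0000.
(1,0): S=144.6900. Δ = (V_up−V_dn)/(S_up−S_dn) = (20.5051−44.2478)/(190.9908−131.6679) = -0.4002. V = [p*·20.5051 + (1−p*)·44.2478]/1.13 = 27.8830. B = V − Δ·S = 85.7921.
(1,1): S=209.8800. Δ = (V_up−V_dn)/(S_up−S_dn) = (0.0000−20.5051)/(277.0416−190.9908) = -0.2383. V = [p*·0.0000 + (1−p*)·20.5051]/1.13 = 8.4092. B = V − Δ·S = 58.4215.
(0,0): S=159.0000. Δ = (V_up−V_dn)/(S_up−S_dn) = (8.4092−27.8830)/(209.8800−144.6900) = -0.2987. V = [p*·8.4092 + (1−p*)·27.8830]/1.13 = 15.4280. B = V − Δ·S = 62.9252.
Verification: the root portfolio costs Δ(0,0)·S0 + B(0,0) = 15.4280, matching V0.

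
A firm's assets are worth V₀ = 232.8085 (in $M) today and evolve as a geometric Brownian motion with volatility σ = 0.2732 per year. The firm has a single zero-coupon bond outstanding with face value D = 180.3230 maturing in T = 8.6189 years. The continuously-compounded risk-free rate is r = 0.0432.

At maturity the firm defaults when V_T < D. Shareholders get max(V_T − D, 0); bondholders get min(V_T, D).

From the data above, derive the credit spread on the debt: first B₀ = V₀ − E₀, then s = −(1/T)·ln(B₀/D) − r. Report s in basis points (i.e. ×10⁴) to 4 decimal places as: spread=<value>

spread=161.3029

Equity is a call on the firm's assets struck at D = 180.3230:
d₁ = [ln(V₀/D) + (r + σ²/2)T] / (σ√T)
   = [ln(232.8085/180.3230) + (0.0432 + 0.5·0.2732²)·8.6189] / (0.2732·√8.6189)
   = [0.255467 + 0.693986] / 0.802060 = 1.183768
d₂ = d₁ − σ√T = 1.183768 − 0.802060 = 0.381709
N(d₁) = 0.881748,  N(d₂) = 0.648661,  e^(−rT) = 0.689122
E₀ = V₀·N(d₁) − D·e^(−rT)·N(d₂)
   = 232.8085·0.881748 − 180.3230·0.689122·0.648661 = 124.672697
B₀ = V₀ − E₀ = 232.8085 − 124.672697 = 108.135803
spread = −(1/T)·ln(B₀/D) − r = −(1/8.6189)·ln(108.135803/180.3230) − 0.0432 = 0.01613029
in basis points: 0.01613029 × 10⁴ = 161.3029 bp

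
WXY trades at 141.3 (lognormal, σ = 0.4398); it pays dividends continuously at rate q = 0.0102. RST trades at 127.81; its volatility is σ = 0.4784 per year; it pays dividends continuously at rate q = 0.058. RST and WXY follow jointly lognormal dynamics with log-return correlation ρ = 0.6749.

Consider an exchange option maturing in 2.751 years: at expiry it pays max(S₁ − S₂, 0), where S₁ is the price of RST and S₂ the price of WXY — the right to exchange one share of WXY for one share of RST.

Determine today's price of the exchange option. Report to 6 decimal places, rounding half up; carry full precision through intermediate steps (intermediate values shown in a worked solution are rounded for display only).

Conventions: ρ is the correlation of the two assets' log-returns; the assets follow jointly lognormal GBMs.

σ_eff = √(σ₁² + σ₂² − 2ρσ₁σ₂) = √(0.4784² + 0.4398² − 2·0.6749·0.4784·0.4398) = 0.371877
d₁ = (ln(S₁/S₂) + (q₂ − q₁ + σ_eff²/2)T) / (σ_eff√T) = (ln(127.81/141.3) + (0.0102 − 0.058 + 0.069146)·2.751) / 0.616800 = -0.067473
d₂ = d₁ − σ_eff√T = -0.067473 − 0.616800 = -0.684273
N(d₁) = 0.473103,  N(d₂) = 0.246901
V = S₁·e^{−q₁T}·N(d₁) − S₂·e^{−q₂T}·N(d₂) = 51.549564 − 33.921844 = 17.627720
Key observation: pricing in WXY-units makes this a unit-strike call on the ratio S₁/S₂ — the risk-free rate cancels and cannot affect the value.

exchange price = 17.627720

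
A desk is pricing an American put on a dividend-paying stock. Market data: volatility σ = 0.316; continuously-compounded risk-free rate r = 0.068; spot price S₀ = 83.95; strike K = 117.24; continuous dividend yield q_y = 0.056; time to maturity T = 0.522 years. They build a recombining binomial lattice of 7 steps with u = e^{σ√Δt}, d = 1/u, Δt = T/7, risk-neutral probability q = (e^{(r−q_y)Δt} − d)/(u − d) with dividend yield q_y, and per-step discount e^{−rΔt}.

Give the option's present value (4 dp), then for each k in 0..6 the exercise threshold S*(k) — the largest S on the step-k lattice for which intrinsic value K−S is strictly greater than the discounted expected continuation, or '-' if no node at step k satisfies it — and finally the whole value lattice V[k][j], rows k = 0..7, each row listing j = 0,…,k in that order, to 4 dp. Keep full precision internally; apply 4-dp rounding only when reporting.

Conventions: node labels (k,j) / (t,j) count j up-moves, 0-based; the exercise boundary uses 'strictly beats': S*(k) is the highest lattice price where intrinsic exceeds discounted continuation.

Δt=0.07457, u=1.09013, d=0.91733, q=0.48362, disc=e^(-rΔt)=0.99494
k=7 terminal: V=max(K-S,0) → 71.3534 62.7096 52.4375 40.2305 25.7240 8.4848 0.0000 0.0000
k=6: j=0 S=50.0222 intr=67.2178 cont=66.8333 V=67.2178[EX]; j=1 S=59.4450 intr=57.7950 cont=57.4497 V=57.7950[EX]; j=2 S=70.6428 intr=46.5972 cont=46.2986 V=46.5972[EX]; j=3 S=83.9500 intr=33.2900 cont=33.0468 V=33.2900[EX]; j=4 S=99.7639 intr=17.4761 cont=17.2988 V=17.4761[EX]; j=5 S=118.5567 intr=0.0000 cont=4.3592 V=4.3592[hold]; j=6 S=140.8896 intr=0.0000 cont=0.0000 V=0.0000[hold]  S*(6)=99.7639
k=5: j=0 S=54.5304 intr=62.7096 cont=62.3438 V=62.7096[EX]; j=1 S=64.8025 intr=52.4375 cont=52.1146 V=52.4375[EX]; j=2 S=77.0095 intr=40.2305 cont=39.9584 V=40.2305[EX]; j=3 S=91.5160 intr=25.7240 cont=25.5124 V=25.7240[EX]; j=4 S=108.7552 intr=8.4848 cont=11.0762 V=11.0762[hold]; j=5 S=129.2417 intr=0.0000 cont=2.2396 V=2.2396[hold]  S*(5)=91.5160
k=4: j=0 S=59.4450 intr=57.7950 cont=57.4497 V=57.7950[EX]; j=1 S=70.6428 intr=46.5972 cont=46.2986 V=46.5972[EX]; j=2 S=83.9500 intr=33.2900 cont=33.0468 V=33.2900[EX]; j=3 S=99.7639 intr=17.4761 cont=18.5457 V=18.5457[hold]; j=4 S=118.5567 intr=0.0000 cont=6.7682 V=6.7682[hold]  S*(4)=83.9500
k=3: j=0 S=64.8025 intr=52.4375 cont=52.1146 V=52.4375[EX]; j=1 S=77.0095 intr=40.2305 cont=39.9584 V=40.2305[EX]; j=2 S=91.5160 intr=25.7240 cont=26.0270 V=26.0270[hold]; j=3 S=108.7552 intr=8.4848 cont=12.7849 V=12.7849[hold]  S*(3)=77.0095
k=2: j=0 S=70.6428 intr=46.5972 cont=46.2986 V=46.5972[EX]; j=1 S=83.9500 intr=33.2900 cont=33.1927 V=33.2900[EX]; j=2 S=99.7639 intr=17.4761 cont=19.5236 V=19.5236[hold]  S*(2)=83.9500
k=1: j=0 S=77.0095 intr=40.2305 cont=39.9584 V=40.2305[EX]; j=1 S=91.5160 intr=25.7240 cont=26.4976 V=26.4976[hold]  S*(1)=77.0095
k=0: j=0 S=83.9500 intr=33.2900 cont=33.4191 V=33.4191[hold]  S*(0)=-

price = 33.4191
boundary = - 77.0095 83.9500 77.0095 83.9500 91.5160 99.7639
tree:
33.4191
40.2305 26.4976
46.5972 33.2900 19.5236
52.4375 40.2305 26.0270 12.7849
57.7950 46.5972 33.2900 18.5457 6.7682
62.7096 52.4375 40.2305 25.7240 11.0762 2.2396
67.2178 57.7950 46.5972 33.2900 17.4761 4.3592 0.0000
71.3534 62.7096 52.4375 40.2305 25.7240 8.4848 0.0000 0.0000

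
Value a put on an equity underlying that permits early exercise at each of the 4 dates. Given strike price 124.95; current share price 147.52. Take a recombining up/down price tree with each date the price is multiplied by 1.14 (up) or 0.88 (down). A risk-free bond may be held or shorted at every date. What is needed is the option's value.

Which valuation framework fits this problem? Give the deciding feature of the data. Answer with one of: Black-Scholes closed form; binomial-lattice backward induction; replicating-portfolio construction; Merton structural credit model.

Key observation: the exercise right at every one of the 4 steps is what matters: each node needs max(124.95 − S, continuation), which only the stepwise tree valuation starting from spot 147.52 delivers.

framework: binomial-lattice backward induction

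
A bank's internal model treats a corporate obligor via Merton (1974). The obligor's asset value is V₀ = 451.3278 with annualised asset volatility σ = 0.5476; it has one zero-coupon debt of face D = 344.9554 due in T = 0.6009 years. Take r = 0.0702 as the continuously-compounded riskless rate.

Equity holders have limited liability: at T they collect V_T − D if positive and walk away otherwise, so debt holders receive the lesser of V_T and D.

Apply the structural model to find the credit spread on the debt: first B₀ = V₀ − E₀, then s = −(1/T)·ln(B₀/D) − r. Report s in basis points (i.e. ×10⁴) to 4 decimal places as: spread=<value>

With assets at 451.3278 and a single debt payment of 344.9554 at 0.6009 years:
d₁ = [ln(V₀/D) + (r + σ²/2)T] / (σ√T)
   = [ln(451.3278/344.9554) + (0.0702 + 0.5·0.5476²)·0.6009] / (0.5476·√0.6009)
   = [0.268779 + 0.132278] / 0.424487 = 0.944803
d₂ = d₁ − σ√T = 0.944803 − 0.424487 = 0.520316
N(d₁) = 0.827620,  N(d₂) = 0.698578,  e^(−rT) = 0.958694
E₀ = V₀·N(d₁) − D·e^(−rT)·N(d₂)
   = 451.3278·0.827620 − 344.9554·0.958694·0.698578 = 142.503502
B₀ = V₀ − E₀ = 451.3278 − 142.503502 = 308.824298
spread = −(1/T)·ln(B₀/D) − r = −(1/0.6009)·ln(308.824298/344.9554) − 0.0702 = 0.11392820
in basis points: 0.11392820 × 10⁴ = 1139.2820 bp

spread=1139.2820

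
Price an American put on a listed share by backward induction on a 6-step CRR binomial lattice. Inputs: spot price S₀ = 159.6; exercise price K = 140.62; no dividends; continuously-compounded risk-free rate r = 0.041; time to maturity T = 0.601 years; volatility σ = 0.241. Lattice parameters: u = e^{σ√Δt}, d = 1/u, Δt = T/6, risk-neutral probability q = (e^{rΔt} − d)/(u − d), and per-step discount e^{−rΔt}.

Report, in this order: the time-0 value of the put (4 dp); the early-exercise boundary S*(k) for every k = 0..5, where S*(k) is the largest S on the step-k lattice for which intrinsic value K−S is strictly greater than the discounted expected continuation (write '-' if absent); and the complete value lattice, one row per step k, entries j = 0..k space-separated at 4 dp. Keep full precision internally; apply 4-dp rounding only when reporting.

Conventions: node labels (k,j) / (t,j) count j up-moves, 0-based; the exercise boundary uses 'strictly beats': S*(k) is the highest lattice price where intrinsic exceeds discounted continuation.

price = 3.4524
boundary = - - - - 117.6334 126.9569
tree:
3.4524
5.7971 1.2085
9.5048 2.2515 0.2077
15.1040 4.1566 0.4239 0.0000
22.9866 7.5888 0.8648 0.0000 0.0000
31.6253 13.6631 1.7647 0.0000 0.0000 0.0000
39.6297 22.9866 3.6007 0.0000 0.0000 0.0000 0.0000

params: Δt=0.10017 u=1.07926 d=0.92656 q=0.50789 e^(-rΔt)=0.99590
t_6 payoffs: 39.6297 22.9866 3.6007 0.0000 0.0000 0.0000 0.0000
t_5: node(5,0) S=108.9947 payoff=31.6253 vs cont=31.0490 → 31.6253 [stop]  node(5,1) S=126.9569 payoff=13.6631 vs cont=13.0868 → 13.6631 [stop]  node(5,2) S=147.8793 payoff=0.0000 vs cont=1.7647 → 1.7647 [wait]  node(5,3) S=172.2497 payoff=0.0000 vs cont=0.0000 → 0.0000 [wait]  node(5,4) S=200.6363 payoff=0.0000 vs cont=0.0000 → 0.0000 [wait]  node(5,5) S=233.7010 payoff=0.0000 vs cont=0.0000 → 0.0000 [wait]  ⇒ S*(5)=126.9569
t_4: node(4,0) S=117.6334 payoff=22.9866 vs cont=22.4103 → 22.9866 [stop]  node(4,1) S=137.0193 payoff=3.6007 vs cont=7.5888 → 7.5888 [wait]  node(4,2) S=159.6000 payoff=0.0000 vs cont=0.8648 → 0.8648 [wait]  node(4,3) S=185.9020 payoff=0.0000 vs cont=0.0000 → 0.0000 [wait]  node(4,4) S=216.5385 payoff=0.0000 vs cont=0.0000 → 0.0000 [wait]  ⇒ S*(4)=117.6334
t_3: node(3,0) S=126.9569 payoff=13.6631 vs cont=15.1040 → 15.1040 [wait]  node(3,1) S=147.8793 payoff=0.0000 vs cont=4.1566 → 4.1566 [wait]  node(3,2) S=172.2497 payoff=0.0000 vs cont=0.4239 → 0.4239 [wait]  node(3,3) S=200.6363 payoff=0.0000 vs cont=0.0000 → 0.0000 [wait]  ⇒ S*(3)=-
t_2: node(2,0) S=137.0193 payoff=3.6007 vs cont=9.5048 → 9.5048 [wait]  node(2,1) S=159.6000 payoff=0.0000 vs cont=2.2515 → 2.2515 [wait]  node(2,2) S=185.9020 payoff=0.0000 vs cont=0.2077 → 0.2077 [wait]  ⇒ S*(2)=-
t_1: node(1,0) S=147.8793 payoff=0.0000 vs cont=5.7971 → 5.7971 [wait]  node(1,1) S=172.2497 payoff=0.0000 vs cont=1.2085 → 1.2085 [wait]  ⇒ S*(1)=-
t_0: node(0,0) S=159.6000 payoff=0.0000 vs cont=3.4524 → 3.4524 [wait]  ⇒ S*(0)=-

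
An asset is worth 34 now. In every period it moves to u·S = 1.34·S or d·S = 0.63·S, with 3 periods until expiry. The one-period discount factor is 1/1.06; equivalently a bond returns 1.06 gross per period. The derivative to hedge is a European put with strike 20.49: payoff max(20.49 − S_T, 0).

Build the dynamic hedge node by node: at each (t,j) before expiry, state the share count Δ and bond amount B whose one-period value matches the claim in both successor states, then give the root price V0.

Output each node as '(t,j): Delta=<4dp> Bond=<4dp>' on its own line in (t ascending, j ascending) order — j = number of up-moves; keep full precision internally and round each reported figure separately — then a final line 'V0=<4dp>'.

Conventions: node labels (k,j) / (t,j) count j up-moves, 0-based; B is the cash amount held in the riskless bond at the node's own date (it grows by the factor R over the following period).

No-arbitrage ⇒ martingale measure with p* = (R−d)/(u−d) = 0.6056.
Expiry values: V(3,0)=11.9884, V(3,1)=2.4072, V(3,2)=0.0000, V(3,3)=0.0000
Node (2,0) S=13.4946: V=(p*·2.4072+(1−p*)·11.9884)/1.06=5.8356; Δ=(2.4072−11.9884)/(18.0828−8.5016)=-1.0000; B=V−Δ·S=19.3302
Node (2,1) S=28.7028: V=(p*·0.0000+(1−p*)·2.4072)/1.06=0.8956; Δ=(0.0000−2.4072)/(38.4618−18.0828)=-0.1181; B=V−Δ·S=4.2861
Node (2,2) S=61.0504: V=(p*·0.0000+(1−p*)·0.0000)/1.06=0.0000; Δ=(0.0000−0.0000)/(81.8075−38.4618)=0.0000; B=V−Δ·S=0.0000
Node (1,0) S=21.4200: V=(p*·0.8956+(1−p*)·5.8356)/1.06=2.6828; Δ=(0.8956−5.8356)/(28.7028−13.4946)=-0.3248; B=V−Δ·S=9.6405
Node (1,1) S=45.5600: V=(p*·0.0000+(1−p*)·0.8956)/1.06=0.3332; Δ=(0.0000−0.8956)/(61.0504−28.7028)=-0.0277; B=V−Δ·S=1.5946
Node (0,0) S=34.0000: V=(p*·0.3332+(1−p*)·2.6828)/1.06=1.1885; Δ=(0.3332−2.6828)/(45.5600−21.4200)=-0.0973; B=V−Δ·S=4.4978
Verification: the root portfolio costs Δ(0,0)·S0 + B(0,0) = 1.1885, matching V0.

(0,0): Delta=-0.0973 Bond=4.4978
(1,0): Delta=-0.3248 Bond=9.6405
(1,1): Delta=-0.0277 Bond=1.5946
(2,0): Delta=-1.0000 Bond=19.3302
(2,1): Delta=-0.1181 Bond=4.2861
(2,2): Delta=0.0000 Bond=0.0000
V0=1.1885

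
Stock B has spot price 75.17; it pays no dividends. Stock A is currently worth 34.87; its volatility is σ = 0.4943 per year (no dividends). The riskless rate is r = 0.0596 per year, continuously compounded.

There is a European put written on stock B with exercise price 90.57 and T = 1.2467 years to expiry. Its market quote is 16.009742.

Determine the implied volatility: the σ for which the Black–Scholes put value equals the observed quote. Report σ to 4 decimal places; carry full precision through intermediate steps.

sigma = 0.3115

At σ = 0.3115 the Black–Scholes value reproduces the quote:
σ√T = 0.3115·√1.2467 = 0.347808
d₁ = (ln(S/K) + (r+σ²/2)T) / (σ√T) = (ln(75.17/90.57) + (0.0596+0.3115²/2)·1.2467) / 0.347808 = (-0.186371 + 0.134788) / 0.347808 = -0.148307
d₂ = d₁ − σ√T = -0.148307 − 0.347808 = -0.496115
e^{−rT} = 0.928390
N(−d₁) = 0.558950,  N(−d₂) = 0.690093
V = K·e^{−rT}·N(−d₂) − S·N(−d₁) = 58.026008 − 42.016266 = 16.009742 (equal to the quote); since ∂V/∂σ > 0 for all σ, the implied volatility is unique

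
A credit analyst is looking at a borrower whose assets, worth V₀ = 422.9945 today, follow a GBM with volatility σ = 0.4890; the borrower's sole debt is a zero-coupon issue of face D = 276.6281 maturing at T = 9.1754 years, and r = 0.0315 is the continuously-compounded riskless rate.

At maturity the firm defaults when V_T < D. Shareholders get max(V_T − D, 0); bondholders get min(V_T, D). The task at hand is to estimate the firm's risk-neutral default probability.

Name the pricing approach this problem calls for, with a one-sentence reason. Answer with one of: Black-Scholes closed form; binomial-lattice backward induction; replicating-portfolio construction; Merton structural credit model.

Key observation: the question is about default risk generated by asset-value dynamics against a debt face of 276.6281 — the structural framework prices exactly that.

framework: Merton structural credit model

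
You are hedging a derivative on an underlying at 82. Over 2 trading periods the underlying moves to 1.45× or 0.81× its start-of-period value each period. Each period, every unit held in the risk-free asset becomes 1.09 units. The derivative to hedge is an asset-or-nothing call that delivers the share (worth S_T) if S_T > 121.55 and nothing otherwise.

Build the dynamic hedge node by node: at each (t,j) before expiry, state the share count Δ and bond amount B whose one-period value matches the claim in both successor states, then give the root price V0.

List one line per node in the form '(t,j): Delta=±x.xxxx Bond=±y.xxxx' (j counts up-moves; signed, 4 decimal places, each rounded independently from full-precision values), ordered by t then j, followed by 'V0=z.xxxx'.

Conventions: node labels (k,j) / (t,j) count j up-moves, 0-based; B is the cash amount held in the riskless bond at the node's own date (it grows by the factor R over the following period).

(0,0): Delta=1.3186 Bond=-80.3489
(1,0): Delta=0.0000 Bond=0.0000
(1,1): Delta=2.2656 Bond=-200.1836
V0=27.7749

The replicating-portfolio and risk-neutral prices coincide; use p* = (1.09−0.81)/(1.45−0.81) = 0.4375 for the latter.
Payoffs at expiry: V(2,0)=0.0000, V(2,1)=0.0000, V(2,2)=172.4050
  t=1,j=0: stock 66.4200 → up 96.3090 (V=0.0000), down 53.8002 (V=0.0000). Price 0.0000; hedge Δ=0.0000, bond B=0.0000.
  t=1,j=1: stock 118.9000 → up 172.4050 (V=172.4050), down 96.3090 (V=0.0000). Price 69.1993; hedge Δ=2.2656, bond B=-200.1836.
  t=0,j=0: stock 82.0000 → up 118.9000 (V=69.1993), down 66.4200 (V=0.0000). Price 27.7749; hedge Δ=1.3186, bond B=-80.3489.
Verification: the root portfolio costs Δ(0,0)·S0 + B(0,0) = 27.7749, matching V0.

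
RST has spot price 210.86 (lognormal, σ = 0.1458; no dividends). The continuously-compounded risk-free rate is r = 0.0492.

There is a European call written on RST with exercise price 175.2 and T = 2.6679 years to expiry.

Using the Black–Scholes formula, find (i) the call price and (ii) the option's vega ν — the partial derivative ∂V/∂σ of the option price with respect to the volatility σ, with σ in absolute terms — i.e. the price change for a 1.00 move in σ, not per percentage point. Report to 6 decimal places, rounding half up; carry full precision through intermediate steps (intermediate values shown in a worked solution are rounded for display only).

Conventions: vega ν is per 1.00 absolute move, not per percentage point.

σ√T = 0.1458·√2.6679 = 0.238145
d₁ = (ln(S/K) + (r+σ²/2)T) / (σ√T) = (ln(210.86/175.2) + (0.0492+0.1458²/2)·2.6679) / 0.238145 = (0.185266 + 0.159617) / 0.238145 = 1.448205
d₂ = d₁ − σ√T = 1.448205 − 0.238145 = 1.210060
e^{−rT} = 0.876989
N(d₁) = 0.926220,  N(d₂) = 0.886872
Call price V = S·N(d₁) − K·e^{−rT}·N(d₂) = 195.302790 − 136.266557 = 59.036233
φ(d₁) = (1/√(2π))·e^{−d₁²/2} = 0.139794
ν = S·φ(d₁)·√T = 48.146683

price = 59.036233
ν = 48.146683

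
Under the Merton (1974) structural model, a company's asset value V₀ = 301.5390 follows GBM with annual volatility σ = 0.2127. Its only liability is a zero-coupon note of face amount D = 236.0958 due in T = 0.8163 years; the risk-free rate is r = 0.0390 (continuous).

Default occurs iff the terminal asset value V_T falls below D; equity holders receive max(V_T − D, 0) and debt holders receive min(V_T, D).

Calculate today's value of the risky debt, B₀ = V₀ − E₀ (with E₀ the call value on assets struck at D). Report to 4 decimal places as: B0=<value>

B0=227.0055

Work the structural quantities from V₀ = 301.5390 against face 236.0958:
d₁ = [ln(V₀/D) + (r + σ²/2)T] / (σ√T)
   = [ln(301.5390/236.0958) + (0.0390 + 0.5·0.2127²)·0.8163] / (0.2127·√0.8163)
   = [0.244662 + 0.050301] / 0.192173 = 1.534881
d₂ = d₁ − σ√T = 1.534881 − 0.192173 = 1.342708
N(d₁) = 0.937593,  N(d₂) = 0.910317,  e^(−rT) = 0.968666
E₀ = V₀·N(d₁) − D·e^(−rT)·N(d₂)
   = 301.5390·0.937593 − 236.0958·0.968666·0.910317 = 74.533466
B₀ = V₀ − E₀ = 301.5390 − 74.533466 = 227.005534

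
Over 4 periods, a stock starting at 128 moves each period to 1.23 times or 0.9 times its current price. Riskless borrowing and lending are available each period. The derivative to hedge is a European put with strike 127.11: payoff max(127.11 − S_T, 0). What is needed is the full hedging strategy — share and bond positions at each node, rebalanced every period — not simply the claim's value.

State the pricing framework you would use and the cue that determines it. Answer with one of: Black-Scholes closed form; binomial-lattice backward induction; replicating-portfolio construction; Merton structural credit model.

framework: replicating-portfolio construction

Key observation: the mandate to exhibit the hedge at every date and state singles out the replicating-portfolio construction on the 4-period tree with factors 1.23 and 0.9 from 128.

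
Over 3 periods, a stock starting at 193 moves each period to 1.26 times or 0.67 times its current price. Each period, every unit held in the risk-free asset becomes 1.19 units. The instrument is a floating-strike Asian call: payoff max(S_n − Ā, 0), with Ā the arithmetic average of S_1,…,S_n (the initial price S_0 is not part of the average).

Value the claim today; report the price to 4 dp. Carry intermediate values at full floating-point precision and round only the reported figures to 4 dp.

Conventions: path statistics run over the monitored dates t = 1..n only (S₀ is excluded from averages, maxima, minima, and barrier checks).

price = 32.3843

Set p* = 0.8814 (from d < R < u); the path-dependent value is the discounted p*-expectation over all price paths.
Enumerate all 2^3 = 8 price paths (U = up ×1.26, D = down ×0.67); each path with k up-moves has probability p*^k·(1−p*)^(3−k).
DDD: Ā=91.3317, payoff=0.0000, prob=0.001670
UDD: Ā=171.7580, payoff=0.0000, prob=0.012406
DUD: Ā=133.8014, payoff=0.0000, prob=0.012406
UUD: Ā=251.6265, payoff=0.0000, prob=0.092161
DDU: Ā=108.3704, payoff=0.7931, prob=0.012406
UDU: Ā=203.8011, payoff=1.4915, prob=0.092161
DUU: Ā=165.8444, payoff=39.4482, prob=0.092161
UUU: Ā=311.8865, payoff=74.1861, prob=0.684627
Price = Σ prob·payoff / R^3 = 54.572706 / 1.685159 = 32.3843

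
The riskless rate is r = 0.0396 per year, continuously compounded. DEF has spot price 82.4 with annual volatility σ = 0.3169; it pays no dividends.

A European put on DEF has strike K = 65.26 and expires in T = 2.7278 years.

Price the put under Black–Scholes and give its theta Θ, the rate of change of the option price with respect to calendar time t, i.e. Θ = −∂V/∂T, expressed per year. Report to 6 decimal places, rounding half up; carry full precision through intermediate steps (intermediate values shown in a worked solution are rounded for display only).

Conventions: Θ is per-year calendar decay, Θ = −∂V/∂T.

price = 5.526180
Θ = -1.269931

σ√T = 0.3169·√2.7278 = 0.523394
d₁ = (ln(S/K) + (r+σ²/2)T) / (σ√T) = (ln(82.4/65.26) + (0.0396+0.3169²/2)·2.7278) / 0.523394 = (0.233206 + 0.244991) / 0.523394 = 0.913648
d₂ = d₁ − σ√T = 0.913648 − 0.523394 = 0.390254
e^{−rT} = 0.897609
N(−d₁) = 0.180451,  N(−d₂) = 0.348174
Put price V = K·e^{−rT}·N(−d₂) − S·N(−d₁) = 20.395340 − 14.869160 = 5.526180
φ(d₁) = (1/√(2π))·e^{−d₁²/2} = 0.262812
Θ = −S·φ(d₁)·σ/(2√T) + r·K·e^{−rT}·N(−d₂) = −2.077586 + 0.807655 = -1.269931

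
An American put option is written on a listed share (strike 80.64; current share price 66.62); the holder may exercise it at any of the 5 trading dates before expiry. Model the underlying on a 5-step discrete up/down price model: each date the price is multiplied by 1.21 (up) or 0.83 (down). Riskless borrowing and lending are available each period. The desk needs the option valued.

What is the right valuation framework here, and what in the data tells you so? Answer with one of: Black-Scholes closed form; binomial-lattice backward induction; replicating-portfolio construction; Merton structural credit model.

framework: binomial-lattice backward induction

Key observation: with exercise allowed before expiry on a discrete up/down model (5 steps from spot 66.62), the strike-80.64 put's value must be rolled back through the tree testing early exercise at each node.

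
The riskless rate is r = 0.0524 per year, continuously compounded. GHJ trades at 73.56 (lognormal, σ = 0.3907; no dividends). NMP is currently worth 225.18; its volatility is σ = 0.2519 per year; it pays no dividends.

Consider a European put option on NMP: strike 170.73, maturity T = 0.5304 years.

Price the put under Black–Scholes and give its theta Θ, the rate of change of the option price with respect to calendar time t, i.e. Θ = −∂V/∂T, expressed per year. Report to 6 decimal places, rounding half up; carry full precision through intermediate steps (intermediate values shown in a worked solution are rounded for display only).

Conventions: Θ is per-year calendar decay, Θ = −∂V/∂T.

price = 0.711785
Θ = -2.839549

σ√T = 0.2519·√0.5304 = 0.183455
d₁ = (ln(S/K) + (r+σ²/2)T) / (σ√T) = (ln(225.18/170.73) + (0.0524+0.2519²/2)·0.5304) / 0.183455 = (0.276817 + 0.044621) / 0.183455 = 1.752132
d₂ = d₁ − σ√T = 1.752132 − 0.183455 = 1.568676
e^{−rT} = 0.972590
N(−d₁) = 0.039876,  N(−d₂) = 0.058362
Put price V = K·e^{−rT}·N(−d₂) − S·N(−d₁) = 9.690970 − 8.979186 = 0.711785
φ(d₁) = (1/√(2π))·e^{−d₁²/2} = 0.085956
Θ = −S·φ(d₁)·σ/(2√T) + r·K·e^{−rT}·N(−d₂) = −3.347355 + 0.507807 = -2.839549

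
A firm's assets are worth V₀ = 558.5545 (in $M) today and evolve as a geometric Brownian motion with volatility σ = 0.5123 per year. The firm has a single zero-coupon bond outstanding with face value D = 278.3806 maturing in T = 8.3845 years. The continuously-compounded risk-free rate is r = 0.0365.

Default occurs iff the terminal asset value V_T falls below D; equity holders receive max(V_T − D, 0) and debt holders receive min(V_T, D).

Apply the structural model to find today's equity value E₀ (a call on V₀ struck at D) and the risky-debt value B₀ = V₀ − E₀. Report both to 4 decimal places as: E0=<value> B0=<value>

E0=417.7854 B0=140.7691

Work the structural quantities from V₀ = 558.5545 against face 278.3806:
d₁ = [ln(V₀/D) + (r + σ²/2)T] / (σ√T)
   = [ln(558.5545/278.3806) + (0.0365 + 0.5·0.5123²)·8.3845] / (0.5123·√8.3845)
   = [0.696363 + 1.406296] / 1.483416 = 1.417444
d₂ = d₁ − σ√T = 1.417444 − 1.483416 = -0.065972
N(d₁) = 0.921823,  N(d₂) = 0.473700,  e^(−rT) = 0.736361
E₀ = V₀·N(d₁) − D·e^(−rT)·N(d₂)
   = 558.5545·0.921823 − 278.3806·0.736361·0.473700 = 417.785443
B₀ = V₀ − E₀ = 558.5545 − 417.785443 = 140.769057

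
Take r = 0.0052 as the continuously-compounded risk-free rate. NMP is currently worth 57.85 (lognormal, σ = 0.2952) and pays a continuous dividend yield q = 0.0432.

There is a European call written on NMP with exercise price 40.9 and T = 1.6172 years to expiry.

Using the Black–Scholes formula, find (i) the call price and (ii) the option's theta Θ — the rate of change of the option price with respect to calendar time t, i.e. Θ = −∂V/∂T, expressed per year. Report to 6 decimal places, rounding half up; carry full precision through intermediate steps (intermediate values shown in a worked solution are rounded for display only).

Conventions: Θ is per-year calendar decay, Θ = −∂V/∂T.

price = 15.629965
Θ = 0.184961

σ√T = 0.2952·√1.6172 = 0.375403
d₁ = (ln(S/K) + (r−q+σ²/2)T) / (σ√T) = (ln(57.85/40.9) + (0.0052−0.0432+0.2952²/2)·1.6172) / 0.375403 = (0.346723 + 0.009010) / 0.375403 = 0.947604
d₂ = d₁ − σ√T = 0.947604 − 0.375403 = 0.572200
e^{−rT} = 0.991626
e^{−qT} = 0.932522
N(d₁) = 0.828334,  N(d₂) = 0.716407
Call price V = S·e^{−qT}·N(d₁) − K·e^{−rT}·N(d₂) = 44.685633 − 29.055668 = 15.629965
φ(d₁) = (1/√(2π))·e^{−d₁²/2} = 0.254637
Θ = −S·e^{−qT}·φ(d₁)·σ/(2√T) + q·S·e^{−qT}·N(d₁) − r·K·e^{−rT}·N(d₂) = −1.594369 + 1.930419 − 0.151089 = 0.184961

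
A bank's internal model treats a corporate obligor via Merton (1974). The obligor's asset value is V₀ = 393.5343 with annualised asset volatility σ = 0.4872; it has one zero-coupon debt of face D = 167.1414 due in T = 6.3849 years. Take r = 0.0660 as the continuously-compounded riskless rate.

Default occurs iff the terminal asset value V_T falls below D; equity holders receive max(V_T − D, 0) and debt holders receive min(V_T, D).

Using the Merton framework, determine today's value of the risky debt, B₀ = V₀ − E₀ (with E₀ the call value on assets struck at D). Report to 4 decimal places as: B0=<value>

Work the structural quantities from V₀ = 393.5343 against face 167.1414:
d₁ = [ln(V₀/D) + (r + σ²/2)T] / (σ√T)
   = [ln(393.5343/167.1414) + (0.0660 + 0.5·0.4872²)·6.3849] / (0.4872·√6.3849)
   = [0.856328 + 1.179176] / 1.231074 = 1.653437
d₂ = d₁ − σ√T = 1.653437 − 1.231074 = 0.422362
N(d₁) = 0.950879,  N(d₂) = 0.663620,  e^(−rT) = 0.656125
E₀ = V₀·N(d₁) − D·e^(−rT)·N(d₂)
   = 393.5343·0.950879 − 167.1414·0.656125·0.663620 = 301.427174
B₀ = V₀ − E₀ = 393.5343 − 301.427174 = 92.107126

B0=92.1071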